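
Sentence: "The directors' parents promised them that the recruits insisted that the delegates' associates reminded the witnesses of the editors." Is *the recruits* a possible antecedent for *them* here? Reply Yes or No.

No

*them* is a pronoun; Principle B requires it to be free in its binding domain — the matrix clause.
— the recruits: subject of the clause headed by 'insisted'; is c-commanded by the pronoun; coreference would bind this R-expression — blocked (Principle C).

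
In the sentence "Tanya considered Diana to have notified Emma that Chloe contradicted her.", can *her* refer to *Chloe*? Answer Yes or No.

*her* is a pronoun; Principle B requires it to be free in its binding domain — the clause headed by 'contradicted'.
— Chloe: subject of the clause headed by 'contradicted'; c-commands the pronoun within its binding domain — blocked (Principle B).

No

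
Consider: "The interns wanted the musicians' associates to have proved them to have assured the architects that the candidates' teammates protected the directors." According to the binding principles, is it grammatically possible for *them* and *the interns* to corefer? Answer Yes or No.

Yes

*them* is a pronoun; Principle B requires it to be free in its binding domain — the clause headed by 'proved'.
— the interns: subject of the matrix clause; c-commands the pronoun but lies outside its binding domain — allowed.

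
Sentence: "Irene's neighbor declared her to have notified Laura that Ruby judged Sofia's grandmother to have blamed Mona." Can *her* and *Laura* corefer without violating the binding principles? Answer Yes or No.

No

*Laura* is an R-expression; Principle C requires it to be free (not bound by any c-commanding expression).
— her: subject of the clause headed by 'notified'; the pronoun c-commands the R-expression — coreference blocked (Principle C).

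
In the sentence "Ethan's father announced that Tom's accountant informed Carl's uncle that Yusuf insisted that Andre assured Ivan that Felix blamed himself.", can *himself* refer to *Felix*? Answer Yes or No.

*himself* is a reflexive; Principle A requires it to be bound within its binding domain — the clause headed by 'blamed'.
— Felix: subject of the clause headed by 'blamed'; c-commands the reflexive within its binding domain — allowed (Principle A).

Yes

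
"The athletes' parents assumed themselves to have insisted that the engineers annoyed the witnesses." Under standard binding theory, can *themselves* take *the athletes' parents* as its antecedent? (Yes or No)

*themselves* is a reflexive; Principle A requires it to be bound within its binding domain — the matrix clause.
— the athletes' parents: subject of the matrix clause; c-commands the reflexive within its binding domain — allowed (Principle A).

Yes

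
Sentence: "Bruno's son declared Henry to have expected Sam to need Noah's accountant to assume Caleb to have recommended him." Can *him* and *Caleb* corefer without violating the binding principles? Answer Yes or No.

No

*Caleb* is an R-expression; Principle C requires it to be free (not bound by any c-commanding expression).
— him: object of the clause headed by 'recommended'; the R-expression locally c-commands the pronoun — coreference blocked (Principle B on the pronoun).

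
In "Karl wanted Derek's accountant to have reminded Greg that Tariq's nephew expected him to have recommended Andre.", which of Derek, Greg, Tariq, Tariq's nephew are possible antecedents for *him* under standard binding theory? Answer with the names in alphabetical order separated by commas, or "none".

Derek, Greg, Tariq

*him* is a pronoun; Principle B requires it to be free in its binding domain — the clause headed by 'expected'.
— Derek: possessor inside the subject DP of the clause headed by 'reminded'; does not c-command the pronoun — Principle B does not apply; allowed.
— Greg: object of the clause headed by 'reminded'; c-commands the pronoun but lies outside its binding domain — allowed.
— Tariq: possessor inside the subject DP of the clause headed by 'expected'; does not c-command the pronoun — Principle B does not apply; allowed.
— Tariq's nephew: subject of the clause headed by 'expected'; c-commands the pronoun within its binding domain — blocked (Principle B).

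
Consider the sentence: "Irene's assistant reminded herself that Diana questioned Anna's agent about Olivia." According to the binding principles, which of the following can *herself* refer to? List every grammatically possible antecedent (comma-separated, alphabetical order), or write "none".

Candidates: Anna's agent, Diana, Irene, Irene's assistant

*herself* is a reflexive; Principle A requires it to be bound within its binding domain — the matrix clause.
— Anna's agent: object of the clause headed by 'questioned'; does not c-command the reflexive — cannot bind it (Principle A).
— Diana: subject of the clause headed by 'questioned'; does not c-command the reflexive — cannot bind it (Principle A).
— Irene: possessor inside the subject DP of the matrix clause; does not c-command the reflexive — cannot bind it (Principle A).
— Irene's assistant: subject of the matrix clause; c-commands the reflexive within its binding domain — allowed (Principle A).

Irene's assistant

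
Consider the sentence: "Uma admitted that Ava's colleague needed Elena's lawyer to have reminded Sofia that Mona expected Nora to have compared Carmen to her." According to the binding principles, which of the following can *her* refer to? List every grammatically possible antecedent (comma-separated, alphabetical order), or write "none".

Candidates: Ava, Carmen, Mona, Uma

Ava, Mona, Uma

*her* is a pronoun; Principle B requires it to be free in its binding domain — the clause headed by 'compared'.
— Ava: possessor inside the subject DP of the clause headed by 'needed'; does not c-command the pronoun — Principle B does not apply; allowed.
— Carmen: object of the clause headed by 'compared'; c-commands the pronoun within its binding domain — blocked (Principle B).
— Mona: subject of the clause headed by 'expected'; c-commands the pronoun but lies outside its binding domain — allowed.
— Uma: subject of the matrix clause; c-commands the pronoun but lies outside its binding domain — allowed.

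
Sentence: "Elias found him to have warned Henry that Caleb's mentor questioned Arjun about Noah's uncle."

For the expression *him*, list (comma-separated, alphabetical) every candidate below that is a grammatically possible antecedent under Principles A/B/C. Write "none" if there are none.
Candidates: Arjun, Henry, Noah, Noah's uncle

*him* is a pronoun; Principle B requires it to be free in its binding domain — the matrix clause.
— Arjun: object of the clause headed by 'questioned'; is c-commanded by the pronoun; coreference would bind this R-expression — blocked (Principle C).
— Henry: object of the clause headed by 'warned'; is c-commanded by the pronoun; coreference would bind this R-expression — blocked (Principle C).
— Noah: possessor inside the second object DP of the clause headed by 'questioned'; is c-commanded by the pronoun; coreference would bind this R-expression — blocked (Principle C).
— Noah's uncle: second object of the clause headed by 'questioned'; is c-commanded by the pronoun; coreference would bind this R-expression — blocked (Principle C).

none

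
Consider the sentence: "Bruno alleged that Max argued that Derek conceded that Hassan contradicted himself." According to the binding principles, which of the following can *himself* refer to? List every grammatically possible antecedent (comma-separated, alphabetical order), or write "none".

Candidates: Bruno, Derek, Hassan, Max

*himself* is a reflexive; Principle A requires it to be bound within its binding domain — the clause headed by 'contradicted'.
— Bruno: subject of the matrix clause; c-commands the reflexive but lies outside its binding domain — cannot bind it (Principle A).
— Derek: subject of the clause headed by 'conceded'; c-commands the reflexive but lies outside its binding domain — cannot bind it (Principle A).
— Hassan: subject of the clause headed by 'contradicted'; c-commands the reflexive within its binding domain — allowed (Principle A).
— Max: subject of the clause headed by 'argued'; c-commands the reflexive but lies outside its binding domain — cannot bind it (Principle A).

Hassan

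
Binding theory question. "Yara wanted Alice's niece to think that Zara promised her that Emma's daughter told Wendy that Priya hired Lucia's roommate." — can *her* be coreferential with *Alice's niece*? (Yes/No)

*her* is a pronoun; Principle B requires it to be free in its binding domain — the clause headed by 'promised'.
— Alice's niece: subject of the clause headed by 'think'; c-commands the pronoun but lies outside its binding domain — allowed.

Yes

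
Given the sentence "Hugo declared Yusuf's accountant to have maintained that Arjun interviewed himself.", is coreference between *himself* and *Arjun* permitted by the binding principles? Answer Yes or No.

Yes

*himself* is a reflexive; Principle A requires it to be bound within its binding domain — the clause headed by 'interviewed'.
— Arjun: subject of the clause headed by 'interviewed'; c-commands the reflexive within its binding domain — allowed (Principle A).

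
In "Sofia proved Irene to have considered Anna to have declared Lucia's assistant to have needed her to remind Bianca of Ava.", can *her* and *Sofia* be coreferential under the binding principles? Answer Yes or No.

*Sofia* is an R-expression; Principle C requires it to be free (not bound by any c-commanding expression).
— her: subject of the clause headed by 'remind'; the pronoun does not c-command the R-expression — coreference allowed.

Yes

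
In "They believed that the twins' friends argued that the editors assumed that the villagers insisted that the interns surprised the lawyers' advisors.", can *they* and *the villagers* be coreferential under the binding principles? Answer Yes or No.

No

*the villagers* is an R-expression; Principle C requires it to be free (not bound by any c-commanding expression).
— they: subject of the matrix clause; the pronoun c-commands the R-expression — coreference blocked (Principle C).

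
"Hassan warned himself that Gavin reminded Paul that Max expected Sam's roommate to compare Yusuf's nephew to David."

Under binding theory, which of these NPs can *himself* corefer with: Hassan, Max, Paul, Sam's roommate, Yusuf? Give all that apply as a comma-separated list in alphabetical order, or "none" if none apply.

Hassan

*himself* is a reflexive; Principle A requires it to be bound within its binding domain — the matrix clause.
— Hassan: subject of the matrix clause; c-commands the reflexive within its binding domain — allowed (Principle A).
— Max: subject of the clause headed by 'expected'; does not c-command the reflexive — cannot bind it (Principle A).
— Paul: object of the clause headed by 'reminded'; does not c-command the reflexive — cannot bind it (Principle A).
— Sam's roommate: subject of the clause headed by 'compare'; does not c-command the reflexive — cannot bind it (Principle A).
— Yusuf: possessor inside the object DP of the clause headed by 'compare'; does not c-command the reflexive — cannot bind it (Principle A).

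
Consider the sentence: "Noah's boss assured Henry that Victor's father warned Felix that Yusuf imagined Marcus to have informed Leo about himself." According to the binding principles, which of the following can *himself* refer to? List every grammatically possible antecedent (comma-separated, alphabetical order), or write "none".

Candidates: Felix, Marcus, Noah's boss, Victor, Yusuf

*himself* is a reflexive; Principle A requires it to be bound within its binding domain — the clause headed by 'informed'.
— Felix: object of the clause headed by 'warned'; c-commands the reflexive but lies outside its binding domain — cannot bind it (Principle A).
— Marcus: subject of the clause headed by 'informed'; c-commands the reflexive within its binding domain — allowed (Principle A).
— Noah's boss: subject of the matrix clause; c-commands the reflexive but lies outside its binding domain — cannot bind it (Principle A).
— Victor: possessor inside the subject DP of the clause headed by 'warned'; does not c-command the reflexive — cannot bind it (Principle A).
— Yusuf: subject of the clause headed by 'imagined'; c-commands the reflexive but lies outside its binding domain — cannot bind it (Principle A).

Marcus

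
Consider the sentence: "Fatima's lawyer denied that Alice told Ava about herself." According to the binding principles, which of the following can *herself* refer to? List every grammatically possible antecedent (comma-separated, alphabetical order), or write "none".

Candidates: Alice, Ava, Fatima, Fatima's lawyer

Alice, Ava

*herself* is a reflexive; Principle A requires it to be bound within its binding domain — the clause headed by 'told'.
— Alice: subject of the clause headed by 'told'; c-commands the reflexive within its binding domain — allowed (Principle A).
— Ava: object of the clause headed by 'told'; c-commands the reflexive within its binding domain — allowed (Principle A).
— Fatima: possessor inside the subject DP of the matrix clause; does not c-command the reflexive — cannot bind it (Principle A).
— Fatima's lawyer: subject of the matrix clause; c-commands the reflexive but lies outside its binding domain — cannot bind it (Principle A).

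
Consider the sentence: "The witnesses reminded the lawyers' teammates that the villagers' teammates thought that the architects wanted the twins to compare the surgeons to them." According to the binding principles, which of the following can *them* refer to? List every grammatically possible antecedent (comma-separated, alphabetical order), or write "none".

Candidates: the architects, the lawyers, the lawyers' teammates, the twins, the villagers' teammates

*them* is a pronoun; Principle B requires it to be free in its binding domain — the clause headed by 'compare'.
— the architects: subject of the clause headed by 'wanted'; c-commands the pronoun but lies outside its binding domain — allowed.
— the lawyers: possessor inside the object DP of the matrix clause; does not c-command the pronoun — Principle B does not apply; allowed.
— the lawyers' teammates: object of the matrix clause; c-commands the pronoun but lies outside its binding domain — allowed.
— the twins: subject of the clause headed by 'compare'; c-commands the pronoun within its binding domain — blocked (Principle B).
— the villagers' teammates: subject of the clause headed by 'thought'; c-commands the pronoun but lies outside its binding domain — allowed.

the architects, the lawyers, the lawyers' teammates, the villagers' teammates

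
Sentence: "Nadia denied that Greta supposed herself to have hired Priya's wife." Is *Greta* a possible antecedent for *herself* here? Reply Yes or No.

*herself* is a reflexive; Principle A requires it to be bound within its binding domain — the clause headed by 'supposed'.
— Greta: subject of the clause headed by 'supposed'; c-commands the reflexive within its binding domain — allowed (Principle A).

Yes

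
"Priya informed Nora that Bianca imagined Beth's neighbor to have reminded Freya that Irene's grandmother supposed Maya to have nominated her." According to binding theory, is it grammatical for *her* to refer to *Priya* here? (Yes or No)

*Priya* is an R-expression; Principle C requires it to be free (not bound by any c-commanding expression).
— her: object of the clause headed by 'nominated'; the pronoun does not c-command the R-expression — coreference allowed.

Yes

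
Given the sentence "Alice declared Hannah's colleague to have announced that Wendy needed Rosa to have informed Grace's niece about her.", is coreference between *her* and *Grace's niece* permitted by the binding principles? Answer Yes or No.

No

*her* is a pronoun; Principle B requires it to be free in its binding domain — the clause headed by 'informed'.
— Grace's niece: object of the clause headed by 'informed'; c-commands the pronoun within its binding domain — blocked (Principle B).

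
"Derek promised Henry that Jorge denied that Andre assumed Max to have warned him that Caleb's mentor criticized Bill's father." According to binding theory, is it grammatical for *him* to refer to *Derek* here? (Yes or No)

*Derek* is an R-expression; Principle C requires it to be free (not bound by any c-commanding expression).
— him: object of the clause headed by 'warned'; the pronoun does not c-command the R-expression — coreference allowed.

Yes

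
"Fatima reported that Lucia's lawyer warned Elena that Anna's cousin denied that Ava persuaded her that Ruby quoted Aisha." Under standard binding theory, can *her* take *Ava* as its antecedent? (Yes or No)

*her* is a pronoun; Principle B requires it to be free in its binding domain — the clause headed by 'persuaded'.
— Ava: subject of the clause headed by 'persuaded'; c-commands the pronoun within its binding domain — blocked (Principle B).

No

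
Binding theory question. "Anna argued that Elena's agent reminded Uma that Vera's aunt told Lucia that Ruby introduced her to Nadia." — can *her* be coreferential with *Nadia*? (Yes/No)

*her* is a pronoun; Principle B requires it to be free in its binding domain — the clause headed by 'introduced'.
— Nadia: second object of the clause headed by 'introduced'; is c-commanded by the pronoun; coreference would bind this R-expression — blocked (Principle C).

No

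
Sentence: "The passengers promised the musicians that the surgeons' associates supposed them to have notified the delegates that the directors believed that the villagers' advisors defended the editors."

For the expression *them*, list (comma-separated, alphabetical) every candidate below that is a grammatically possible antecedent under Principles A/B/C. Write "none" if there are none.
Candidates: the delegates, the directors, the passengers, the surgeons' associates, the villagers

*them* is a pronoun; Principle B requires it to be free in its binding domain — the clause headed by 'supposed'.
— the delegates: object of the clause headed by 'notified'; is c-commanded by the pronoun; coreference would bind this R-expression — blocked (Principle C).
— the directors: subject of the clause headed by 'believed'; is c-commanded by the pronoun; coreference would bind this R-expression — blocked (Principle C).
— the passengers: subject of the matrix clause; c-commands the pronoun but lies outside its binding domain — allowed.
— the surgeons' associates: subject of the clause headed by 'supposed'; c-commands the pronoun within its binding domain — blocked (Principle B).
— the villagers: possessor inside the subject DP of the clause headed by 'defended'; is c-commanded by the pronoun; coreference would bind this R-expression — blocked (Principle C).

the passengers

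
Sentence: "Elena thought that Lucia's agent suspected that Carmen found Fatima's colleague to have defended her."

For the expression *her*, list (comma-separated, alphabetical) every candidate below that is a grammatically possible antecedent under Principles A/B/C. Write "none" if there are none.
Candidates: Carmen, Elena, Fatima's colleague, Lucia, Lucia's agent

Carmen, Elena, Lucia, Lucia's agent

*her* is a pronoun; Principle B requires it to be free in its binding domain — the clause headed by 'defended'.
— Carmen: subject of the clause headed by 'found'; c-commands the pronoun but lies outside its binding domain — allowed.
— Elena: subject of the matrix clause; c-commands the pronoun but lies outside its binding domain — allowed.
— Fatima's colleague: subject of the clause headed by 'defended'; c-commands the pronoun within its binding domain — blocked (Principle B).
— Lucia: possessor inside the subject DP of the clause headed by 'suspected'; does not c-command the pronoun — Principle B does not apply; allowed.
— Lucia's agent: subject of the clause headed by 'suspected'; c-commands the pronoun but lies outside its binding domain — allowed.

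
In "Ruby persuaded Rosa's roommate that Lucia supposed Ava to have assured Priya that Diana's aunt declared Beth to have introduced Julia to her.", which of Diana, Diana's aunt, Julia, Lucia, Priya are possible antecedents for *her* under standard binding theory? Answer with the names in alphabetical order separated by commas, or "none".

Diana, Diana's aunt, Lucia, Priya

*her* is a pronoun; Principle B requires it to be free in its binding domain — the clause headed by 'introduced'.
— Diana: possessor inside the subject DP of the clause headed by 'declared'; does not c-command the pronoun — Principle B does not apply; allowed.
— Diana's aunt: subject of the clause headed by 'declared'; c-commands the pronoun but lies outside its binding domain — allowed.
— Julia: object of the clause headed by 'introduced'; c-commands the pronoun within its binding domain — blocked (Principle B).
— Lucia: subject of the clause headed by 'supposed'; c-commands the pronoun but lies outside its binding domain — allowed.
— Priya: object of the clause headed by 'assured'; c-commands the pronoun but lies outside its binding domain — allowed.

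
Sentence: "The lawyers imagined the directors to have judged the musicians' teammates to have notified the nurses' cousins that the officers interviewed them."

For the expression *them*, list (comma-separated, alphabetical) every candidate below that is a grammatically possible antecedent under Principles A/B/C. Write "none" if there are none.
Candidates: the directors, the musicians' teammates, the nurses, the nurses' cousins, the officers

the directors, the musicians' teammates, the nurses, the nurses' cousins

*them* is a pronoun; Principle B requires it to be free in its binding domain — the clause headed by 'interviewed'.
— the directors: subject of the clause headed by 'judged'; c-commands the pronoun but lies outside its binding domain — allowed.
— the musicians' teammates: subject of the clause headed by 'notified'; c-commands the pronoun but lies outside its binding domain — allowed.
— the nurses: possessor inside the object DP of the clause headed by 'notified'; does not c-command the pronoun — Principle B does not apply; allowed.
— the nurses' cousins: object of the clause headed by 'notified'; c-commands the pronoun but lies outside its binding domain — allowed.
— the officers: subject of the clause headed by 'interviewed'; c-commands the pronoun within its binding domain — blocked (Principle B).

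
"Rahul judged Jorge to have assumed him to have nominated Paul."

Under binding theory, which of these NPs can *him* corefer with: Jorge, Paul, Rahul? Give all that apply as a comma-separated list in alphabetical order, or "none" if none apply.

Rahul

*him* is a pronoun; Principle B requires it to be free in its binding domain — the clause headed by 'assumed'.
— Jorge: subject of the clause headed by 'assumed'; c-commands the pronoun within its binding domain — blocked (Principle B).
— Paul: object of the clause headed by 'nominated'; is c-commanded by the pronoun; coreference would bind this R-expression — blocked (Principle C).
— Rahul: subject of the matrix clause; c-commands the pronoun but lies outside its binding domain — allowed.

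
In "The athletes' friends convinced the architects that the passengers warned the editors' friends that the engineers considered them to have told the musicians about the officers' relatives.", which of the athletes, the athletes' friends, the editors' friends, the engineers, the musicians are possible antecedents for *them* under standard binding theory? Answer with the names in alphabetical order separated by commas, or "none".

the athletes, the athletes' friends, the editors' friends

*them* is a pronoun; Principle B requires it to be free in its binding domain — the clause headed by 'considered'.
— the athletes: possessor inside the subject DP of the matrix clause; does not c-command the pronoun — Principle B does not apply; allowed.
— the athletes' friends: subject of the matrix clause; c-commands the pronoun but lies outside its binding domain — allowed.
— the editors' friends: object of the clause headed by 'warned'; c-commands the pronoun but lies outside its binding domain — allowed.
— the engineers: subject of the clause headed by 'considered'; c-commands the pronoun within its binding domain — blocked (Principle B).
— the musicians: object of the clause headed by 'told'; is c-commanded by the pronoun; coreference would bind this R-expression — blocked (Principle C).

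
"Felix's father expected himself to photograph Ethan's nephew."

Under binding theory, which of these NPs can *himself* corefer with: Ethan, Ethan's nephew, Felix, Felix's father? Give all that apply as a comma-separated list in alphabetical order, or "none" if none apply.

*himself* is a reflexive; Principle A requires it to be bound within its binding domain — the matrix clause.
— Ethan: possessor inside the object DP of the clause headed by 'photograph'; does not c-command the reflexive — cannot bind it (Principle A).
— Ethan's nephew: object of the clause headed by 'photograph'; does not c-command the reflexive — cannot bind it (Principle A).
— Felix: possessor inside the subject DP of the matrix clause; does not c-command the reflexive — cannot bind it (Principle A).
— Felix's father: subject of the matrix clause; c-commands the reflexive within its binding domain — allowed (Principle A).

Felix's father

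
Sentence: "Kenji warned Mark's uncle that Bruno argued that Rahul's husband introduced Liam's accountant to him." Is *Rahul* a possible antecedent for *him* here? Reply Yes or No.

Yes

*him* is a pronoun; Principle B requires it to be free in its binding domain — the clause headed by 'introduced'.
— Rahul: possessor inside the subject DP of the clause headed by 'introduced'; does not c-command the pronoun — Principle B does not apply; allowed.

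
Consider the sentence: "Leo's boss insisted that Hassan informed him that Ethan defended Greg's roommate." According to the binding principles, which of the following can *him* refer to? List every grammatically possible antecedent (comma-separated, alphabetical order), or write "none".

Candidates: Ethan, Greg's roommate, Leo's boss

*him* is a pronoun; Principle B requires it to be free in its binding domain — the clause headed by 'informed'.
— Ethan: subject of the clause headed by 'defended'; is c-commanded by the pronoun; coreference would bind this R-expression — blocked (Principle C).
— Greg's roommate: object of the clause headed by 'defended'; is c-commanded by the pronoun; coreference would bind this R-expression — blocked (Principle C).
— Leo's boss: subject of the matrix clause; c-commands the pronoun but lies outside its binding domain — allowed.

Leo's boss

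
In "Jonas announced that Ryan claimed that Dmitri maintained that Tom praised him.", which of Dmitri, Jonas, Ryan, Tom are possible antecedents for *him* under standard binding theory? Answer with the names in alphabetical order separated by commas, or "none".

Dmitri, Jonas, Ryan

*him* is a pronoun; Principle B requires it to be free in its binding domain — the clause headed by 'praised'.
— Dmitri: subject of the clause headed by 'maintained'; c-commands the pronoun but lies outside its binding domain — allowed.
— Jonas: subject of the matrix clause; c-commands the pronoun but lies outside its binding domain — allowed.
— Ryan: subject of the clause headed by 'claimed'; c-commands the pronoun but lies outside its binding domain — allowed.
— Tom: subject of the clause headed by 'praised'; c-commands the pronoun within its binding domain — blocked (Principle B).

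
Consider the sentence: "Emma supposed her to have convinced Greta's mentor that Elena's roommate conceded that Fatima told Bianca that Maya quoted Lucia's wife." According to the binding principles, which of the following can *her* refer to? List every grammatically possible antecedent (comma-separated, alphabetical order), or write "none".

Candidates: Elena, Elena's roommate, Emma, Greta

*her* is a pronoun; Principle B requires it to be free in its binding domain — the matrix clause.
— Elena: possessor inside the subject DP of the clause headed by 'conceded'; is c-commanded by the pronoun; coreference would bind this R-expression — blocked (Principle C).
— Elena's roommate: subject of the clause headed by 'conceded'; is c-commanded by the pronoun; coreference would bind this R-expression — blocked (Principle C).
— Emma: subject of the matrix clause; c-commands the pronoun within its binding domain — blocked (Principle B).
— Greta: possessor inside the object DP of the clause headed by 'convinced'; is c-commanded by the pronoun; coreference would bind this R-expression — blocked (Principle C).

none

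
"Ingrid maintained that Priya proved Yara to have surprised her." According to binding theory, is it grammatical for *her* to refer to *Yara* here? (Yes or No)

*Yara* is an R-expression; Principle C requires it to be free (not bound by any c-commanding expression).
— her: object of the clause headed by 'surprised'; the R-expression locally c-commands the pronoun — coreference blocked (Principle B on the pronoun).

No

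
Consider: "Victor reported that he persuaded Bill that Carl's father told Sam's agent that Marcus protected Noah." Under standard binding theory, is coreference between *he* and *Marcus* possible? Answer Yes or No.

*Marcus* is an R-expression; Principle C requires it to be free (not bound by any c-commanding expression).
— he: subject of the clause headed by 'persuaded'; the pronoun c-commands the R-expression — coreference blocked (Principle C).

No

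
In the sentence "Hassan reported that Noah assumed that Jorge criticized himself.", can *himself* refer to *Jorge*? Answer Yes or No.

*himself* is a reflexive; Principle A requires it to be bound within its binding domain — the clause headed by 'criticized'.
— Jorge: subject of the clause headed by 'criticized'; c-commands the reflexive within its binding domain — allowed (Principle A).

Yes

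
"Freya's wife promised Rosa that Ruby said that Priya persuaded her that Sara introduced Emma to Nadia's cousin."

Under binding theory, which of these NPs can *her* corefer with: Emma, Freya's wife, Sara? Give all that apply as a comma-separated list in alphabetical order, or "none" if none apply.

*her* is a pronoun; Principle B requires it to be free in its binding domain — the clause headed by 'persuaded'.
— Emma: object of the clause headed by 'introduced'; is c-commanded by the pronoun; coreference would bind this R-expression — blocked (Principle C).
— Freya's wife: subject of the matrix clause; c-commands the pronoun but lies outside its binding domain — allowed.
— Sara: subject of the clause headed by 'introduced'; is c-commanded by the pronoun; coreference would bind this R-expression — blocked (Principle C).

Freya's wife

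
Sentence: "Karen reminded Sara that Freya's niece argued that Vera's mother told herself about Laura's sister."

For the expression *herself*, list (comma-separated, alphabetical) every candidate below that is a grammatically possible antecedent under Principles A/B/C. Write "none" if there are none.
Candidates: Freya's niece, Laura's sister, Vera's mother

*herself* is a reflexive; Principle A requires it to be bound within its binding domain — the clause headed by 'told'.
— Freya's niece: subject of the clause headed by 'argued'; c-commands the reflexive but lies outside its binding domain — cannot bind it (Principle A).
— Laura's sister: second object of the clause headed by 'told'; does not c-command the reflexive — cannot bind it (Principle A).
— Vera's mother: subject of the clause headed by 'told'; c-commands the reflexive within its binding domain — allowed (Principle A).

Vera's mother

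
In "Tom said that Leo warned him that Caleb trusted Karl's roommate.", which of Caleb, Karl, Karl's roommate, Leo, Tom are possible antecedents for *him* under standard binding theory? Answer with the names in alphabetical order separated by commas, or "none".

*him* is a pronoun; Principle B requires it to be free in its binding domain — the clause headed by 'warned'.
— Caleb: subject of the clause headed by 'trusted'; is c-commanded by the pronoun; coreference would bind this R-expression — blocked (Principle C).
— Karl: possessor inside the object DP of the clause headed by 'trusted'; is c-commanded by the pronoun; coreference would bind this R-expression — blocked (Principle C).
— Karl's roommate: object of the clause headed by 'trusted'; is c-commanded by the pronoun; coreference would bind this R-expression — blocked (Principle C).
— Leo: subject of the clause headed by 'warned'; c-commands the pronoun within its binding domain — blocked (Principle B).
— Tom: subject of the matrix clause; c-commands the pronoun but lies outside its binding domain — allowed.

Tom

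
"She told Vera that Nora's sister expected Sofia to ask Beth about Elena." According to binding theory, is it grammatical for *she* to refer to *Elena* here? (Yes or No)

*Elena* is an R-expression; Principle C requires it to be free (not bound by any c-commanding expression).
— she: subject of the matrix clause; the pronoun c-commands the R-expression — coreference blocked (Principle C).

No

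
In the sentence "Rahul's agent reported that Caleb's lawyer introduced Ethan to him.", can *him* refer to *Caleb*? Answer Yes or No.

*him* is a pronoun; Principle B requires it to be free in its binding domain — the clause headed by 'introduced'.
— Caleb: possessor inside the subject DP of the clause headed by 'introduced'; does not c-command the pronoun — Principle B does not apply; allowed.

Yes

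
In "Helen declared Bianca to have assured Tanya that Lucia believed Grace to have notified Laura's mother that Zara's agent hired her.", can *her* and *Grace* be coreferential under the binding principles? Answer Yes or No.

*Grace* is an R-expression; Principle C requires it to be free (not bound by any c-commanding expression).
— her: object of the clause headed by 'hired'; the pronoun does not c-command the R-expression — coreference allowed.

Yes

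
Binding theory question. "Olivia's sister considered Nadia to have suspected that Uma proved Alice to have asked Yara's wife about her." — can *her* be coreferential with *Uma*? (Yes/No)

*her* is a pronoun; Principle B requires it to be free in its binding domain — the clause headed by 'asked'.
— Uma: subject of the clause headed by 'proved'; c-commands the pronoun but lies outside its binding domain — allowed.

Yes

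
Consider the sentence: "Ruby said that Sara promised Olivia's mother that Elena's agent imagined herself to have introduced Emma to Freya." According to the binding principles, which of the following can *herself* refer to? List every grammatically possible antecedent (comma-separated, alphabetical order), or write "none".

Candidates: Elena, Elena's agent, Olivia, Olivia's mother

*herself* is a reflexive; Principle A requires it to be bound within its binding domain — the clause headed by 'imagined'.
— Elena: possessor inside the subject DP of the clause headed by 'imagined'; does not c-command the reflexive — cannot bind it (Principle A).
— Elena's agent: subject of the clause headed by 'imagined'; c-commands the reflexive within its binding domain — allowed (Principle A).
— Olivia: possessor inside the object DP of the clause headed by 'promised'; does not c-command the reflexive — cannot bind it (Principle A).
— Olivia's mother: object of the clause headed by 'promised'; c-commands the reflexive but lies outside its binding domain — cannot bind it (Principle A).

Elena's agent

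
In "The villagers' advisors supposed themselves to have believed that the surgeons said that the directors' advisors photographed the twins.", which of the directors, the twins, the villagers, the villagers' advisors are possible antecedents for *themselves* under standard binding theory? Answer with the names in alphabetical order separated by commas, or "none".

the villagers' advisors

*themselves* is a reflexive; Principle A requires it to be bound within its binding domain — the matrix clause.
— the directors: possessor inside the subject DP of the clause headed by 'photographed'; does not c-command the reflexive — cannot bind it (Principle A).
— the twins: object of the clause headed by 'photographed'; does not c-command the reflexive — cannot bind it (Principle A).
— the villagers: possessor inside the subject DP of the matrix clause; does not c-command the reflexive — cannot bind it (Principle A).
— the villagers' advisors: subject of the matrix clause; c-commands the reflexive within its binding domain — allowed (Principle A).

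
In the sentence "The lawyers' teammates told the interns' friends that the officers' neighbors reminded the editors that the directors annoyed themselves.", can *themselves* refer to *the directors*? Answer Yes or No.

Yes

*themselves* is a reflexive; Principle A requires it to be bound within its binding domain — the clause headed by 'annoyed'.
— the directors: subject of the clause headed by 'annoyed'; c-commands the reflexive within its binding domain — allowed (Principle A).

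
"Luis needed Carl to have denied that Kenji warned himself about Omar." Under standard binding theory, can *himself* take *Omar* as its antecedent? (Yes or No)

*himself* is a reflexive; Principle A requires it to be bound within its binding domain — the clause headed by 'warned'.
— Omar: second object of the clause headed by 'warned'; does not c-command the reflexive — cannot bind it (Principle A).

No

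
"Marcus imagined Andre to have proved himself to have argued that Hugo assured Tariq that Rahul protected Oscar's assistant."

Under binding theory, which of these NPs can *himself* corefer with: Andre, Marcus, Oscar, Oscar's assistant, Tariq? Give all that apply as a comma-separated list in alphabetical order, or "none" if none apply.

*himself* is a reflexive; Principle A requires it to be bound within its binding domain — the clause headed by 'proved'.
— Andre: subject of the clause headed by 'proved'; c-commands the reflexive within its binding domain — allowed (Principle A).
— Marcus: subject of the matrix clause; c-commands the reflexive but lies outside its binding domain — cannot bind it (Principle A).
— Oscar: possessor inside the object DP of the clause headed by 'protected'; does not c-command the reflexive — cannot bind it (Principle A).
— Oscar's assistant: object of the clause headed by 'protected'; does not c-command the reflexive — cannot bind it (Principle A).
— Tariq: object of the clause headed by 'assured'; does not c-command the reflexive — cannot bind it (Principle A).

Andre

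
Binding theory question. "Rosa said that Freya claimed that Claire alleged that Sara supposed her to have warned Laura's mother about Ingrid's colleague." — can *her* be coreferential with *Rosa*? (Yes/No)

*her* is a pronoun; Principle B requires it to be free in its binding domain — the clause headed by 'supposed'.
— Rosa: subject of the matrix clause; c-commands the pronoun but lies outside its binding domain — allowed.

Yes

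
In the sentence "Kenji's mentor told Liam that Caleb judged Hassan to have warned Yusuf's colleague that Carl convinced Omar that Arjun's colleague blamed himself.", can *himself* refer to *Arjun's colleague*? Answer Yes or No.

Yes

*himself* is a reflexive; Principle A requires it to be bound within its binding domain — the clause headed by 'blamed'.
— Arjun's colleague: subject of the clause headed by 'blamed'; c-commands the reflexive within its binding domain — allowed (Principle A).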